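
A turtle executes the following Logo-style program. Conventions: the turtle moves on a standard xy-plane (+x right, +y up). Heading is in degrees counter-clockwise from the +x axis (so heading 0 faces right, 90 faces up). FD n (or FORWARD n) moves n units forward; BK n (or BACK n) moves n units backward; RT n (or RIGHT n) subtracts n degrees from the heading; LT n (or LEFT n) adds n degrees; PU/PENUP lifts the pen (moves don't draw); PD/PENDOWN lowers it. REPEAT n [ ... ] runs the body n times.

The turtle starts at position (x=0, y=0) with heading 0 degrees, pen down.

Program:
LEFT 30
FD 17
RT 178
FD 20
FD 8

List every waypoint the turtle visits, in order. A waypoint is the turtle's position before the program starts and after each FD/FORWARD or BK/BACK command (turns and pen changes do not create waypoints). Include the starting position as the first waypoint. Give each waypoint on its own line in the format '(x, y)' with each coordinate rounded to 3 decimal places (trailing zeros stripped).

Answer: (0, 0)
(14.722, 8.5)
(-2.239, -2.098)
(-9.023, -6.338)

Derivation:
Executing turtle program step by step:
Start: pos=(0,0), heading=0, pen down
LT 30: heading 0 -> 30
FD 17: (0,0) -> (14.722,8.5) [heading=30, draw]
RT 178: heading 30 -> 212
FD 20: (14.722,8.5) -> (-2.239,-2.098) [heading=212, draw]
FD 8: (-2.239,-2.098) -> (-9.023,-6.338) [heading=212, draw]
Final: pos=(-9.023,-6.338), heading=212, 3 segment(s) drawn
Waypoints (4 total):
(0, 0)
(14.722, 8.5)
(-2.239, -2.098)
(-9.023, -6.338)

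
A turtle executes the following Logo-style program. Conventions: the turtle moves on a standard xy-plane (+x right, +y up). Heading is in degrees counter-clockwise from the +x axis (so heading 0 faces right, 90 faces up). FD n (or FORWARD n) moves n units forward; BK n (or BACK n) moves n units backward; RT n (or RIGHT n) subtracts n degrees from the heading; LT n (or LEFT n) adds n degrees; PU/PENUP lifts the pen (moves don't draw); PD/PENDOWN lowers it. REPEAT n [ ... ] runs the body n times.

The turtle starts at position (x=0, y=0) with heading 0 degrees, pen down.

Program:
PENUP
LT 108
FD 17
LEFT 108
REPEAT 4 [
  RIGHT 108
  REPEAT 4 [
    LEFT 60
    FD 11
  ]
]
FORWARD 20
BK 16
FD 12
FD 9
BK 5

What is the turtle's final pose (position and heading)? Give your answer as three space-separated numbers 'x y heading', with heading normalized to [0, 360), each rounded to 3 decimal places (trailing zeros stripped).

Answer: 15.186 3.675 24

Derivation:
Executing turtle program step by step:
Start: pos=(0,0), heading=0, pen down
PU: pen up
LT 108: heading 0 -> 108
FD 17: (0,0) -> (-5.253,16.168) [heading=108, move]
LT 108: heading 108 -> 216
REPEAT 4 [
  -- iteration 1/4 --
  RT 108: heading 216 -> 108
  REPEAT 4 [
    -- iteration 1/4 --
    LT 60: heading 108 -> 168
    FD 11: (-5.253,16.168) -> (-16.013,18.455) [heading=168, move]
    -- iteration 2/4 --
    LT 60: heading 168 -> 228
    FD 11: (-16.013,18.455) -> (-23.373,10.28) [heading=228, move]
    -- iteration 3/4 --
    LT 60: heading 228 -> 288
    FD 11: (-23.373,10.28) -> (-19.974,-0.181) [heading=288, move]
    -- iteration 4/4 --
    LT 60: heading 288 -> 348
    FD 11: (-19.974,-0.181) -> (-9.215,-2.468) [heading=348, move]
  ]
  -- iteration 2/4 --
  RT 108: heading 348 -> 240
  REPEAT 4 [
    -- iteration 1/4 --
    LT 60: heading 240 -> 300
    FD 11: (-9.215,-2.468) -> (-3.715,-11.995) [heading=300, move]
    -- iteration 2/4 --
    LT 60: heading 300 -> 0
    FD 11: (-3.715,-11.995) -> (7.285,-11.995) [heading=0, move]
    -- iteration 3/4 --
    LT 60: heading 0 -> 60
    FD 11: (7.285,-11.995) -> (12.785,-2.468) [heading=60, move]
    -- iteration 4/4 --
    LT 60: heading 60 -> 120
    FD 11: (12.785,-2.468) -> (7.285,7.058) [heading=120, move]
  ]
  -- iteration 3/4 --
  RT 108: heading 120 -> 12
  REPEAT 4 [
    -- iteration 1/4 --
    LT 60: heading 12 -> 72
    FD 11: (7.285,7.058) -> (10.685,17.52) [heading=72, move]
    -- iteration 2/4 --
    LT 60: heading 72 -> 132
    FD 11: (10.685,17.52) -> (3.324,25.694) [heading=132, move]
    -- iteration 3/4 --
    LT 60: heading 132 -> 192
    FD 11: (3.324,25.694) -> (-7.435,23.407) [heading=192, move]
    -- iteration 4/4 --
    LT 60: heading 192 -> 252
    FD 11: (-7.435,23.407) -> (-10.835,12.946) [heading=252, move]
  ]
  -- iteration 4/4 --
  RT 108: heading 252 -> 144
  REPEAT 4 [
    -- iteration 1/4 --
    LT 60: heading 144 -> 204
    FD 11: (-10.835,12.946) -> (-20.884,8.471) [heading=204, move]
    -- iteration 2/4 --
    LT 60: heading 204 -> 264
    FD 11: (-20.884,8.471) -> (-22.033,-2.468) [heading=264, move]
    -- iteration 3/4 --
    LT 60: heading 264 -> 324
    FD 11: (-22.033,-2.468) -> (-13.134,-8.934) [heading=324, move]
    -- iteration 4/4 --
    LT 60: heading 324 -> 24
    FD 11: (-13.134,-8.934) -> (-3.085,-4.46) [heading=24, move]
  ]
]
FD 20: (-3.085,-4.46) -> (15.186,3.675) [heading=24, move]
BK 16: (15.186,3.675) -> (0.569,-2.833) [heading=24, move]
FD 12: (0.569,-2.833) -> (11.532,2.048) [heading=24, move]
FD 9: (11.532,2.048) -> (19.753,5.709) [heading=24, move]
BK 5: (19.753,5.709) -> (15.186,3.675) [heading=24, move]
Final: pos=(15.186,3.675), heading=24, 0 segment(s) drawn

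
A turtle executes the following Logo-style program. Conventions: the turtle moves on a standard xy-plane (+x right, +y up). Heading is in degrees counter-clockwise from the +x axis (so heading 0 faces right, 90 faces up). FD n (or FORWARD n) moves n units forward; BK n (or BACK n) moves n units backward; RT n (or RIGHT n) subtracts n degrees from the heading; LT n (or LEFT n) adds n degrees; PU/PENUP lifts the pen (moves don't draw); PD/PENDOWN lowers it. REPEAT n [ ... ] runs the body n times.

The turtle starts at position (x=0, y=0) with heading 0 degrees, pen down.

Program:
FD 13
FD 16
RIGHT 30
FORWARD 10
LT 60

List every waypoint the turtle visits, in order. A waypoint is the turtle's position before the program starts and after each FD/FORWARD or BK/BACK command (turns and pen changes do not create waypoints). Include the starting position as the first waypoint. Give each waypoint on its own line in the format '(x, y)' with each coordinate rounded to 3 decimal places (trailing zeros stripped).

Answer: (0, 0)
(13, 0)
(29, 0)
(37.66, -5)

Derivation:
Executing turtle program step by step:
Start: pos=(0,0), heading=0, pen down
FD 13: (0,0) -> (13,0) [heading=0, draw]
FD 16: (13,0) -> (29,0) [heading=0, draw]
RT 30: heading 0 -> 330
FD 10: (29,0) -> (37.66,-5) [heading=330, draw]
LT 60: heading 330 -> 30
Final: pos=(37.66,-5), heading=30, 3 segment(s) drawn
Waypoints (4 total):
(0, 0)
(13, 0)
(29, 0)
(37.66, -5)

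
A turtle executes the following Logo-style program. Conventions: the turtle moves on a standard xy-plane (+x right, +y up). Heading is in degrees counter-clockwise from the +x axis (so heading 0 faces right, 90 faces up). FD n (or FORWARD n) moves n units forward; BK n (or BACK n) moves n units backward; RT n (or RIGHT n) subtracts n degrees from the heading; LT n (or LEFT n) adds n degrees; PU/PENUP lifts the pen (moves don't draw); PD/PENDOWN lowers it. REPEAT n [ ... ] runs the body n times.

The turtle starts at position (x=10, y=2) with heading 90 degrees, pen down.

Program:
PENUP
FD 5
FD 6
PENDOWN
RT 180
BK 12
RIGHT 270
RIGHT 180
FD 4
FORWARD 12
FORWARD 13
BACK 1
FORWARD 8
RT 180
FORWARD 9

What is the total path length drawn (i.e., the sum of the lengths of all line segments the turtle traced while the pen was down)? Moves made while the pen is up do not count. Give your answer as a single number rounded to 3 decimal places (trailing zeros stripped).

Answer: 59

Derivation:
Executing turtle program step by step:
Start: pos=(10,2), heading=90, pen down
PU: pen up
FD 5: (10,2) -> (10,7) [heading=90, move]
FD 6: (10,7) -> (10,13) [heading=90, move]
PD: pen down
RT 180: heading 90 -> 270
BK 12: (10,13) -> (10,25) [heading=270, draw]
RT 270: heading 270 -> 0
RT 180: heading 0 -> 180
FD 4: (10,25) -> (6,25) [heading=180, draw]
FD 12: (6,25) -> (-6,25) [heading=180, draw]
FD 13: (-6,25) -> (-19,25) [heading=180, draw]
BK 1: (-19,25) -> (-18,25) [heading=180, draw]
FD 8: (-18,25) -> (-26,25) [heading=180, draw]
RT 180: heading 180 -> 0
FD 9: (-26,25) -> (-17,25) [heading=0, draw]
Final: pos=(-17,25), heading=0, 7 segment(s) drawn

Segment lengths:
  seg 1: (10,13) -> (10,25), length = 12
  seg 2: (10,25) -> (6,25), length = 4
  seg 3: (6,25) -> (-6,25), length = 12
  seg 4: (-6,25) -> (-19,25), length = 13
  seg 5: (-19,25) -> (-18,25), length = 1
  seg 6: (-18,25) -> (-26,25), length = 8
  seg 7: (-26,25) -> (-17,25), length = 9
Total = 59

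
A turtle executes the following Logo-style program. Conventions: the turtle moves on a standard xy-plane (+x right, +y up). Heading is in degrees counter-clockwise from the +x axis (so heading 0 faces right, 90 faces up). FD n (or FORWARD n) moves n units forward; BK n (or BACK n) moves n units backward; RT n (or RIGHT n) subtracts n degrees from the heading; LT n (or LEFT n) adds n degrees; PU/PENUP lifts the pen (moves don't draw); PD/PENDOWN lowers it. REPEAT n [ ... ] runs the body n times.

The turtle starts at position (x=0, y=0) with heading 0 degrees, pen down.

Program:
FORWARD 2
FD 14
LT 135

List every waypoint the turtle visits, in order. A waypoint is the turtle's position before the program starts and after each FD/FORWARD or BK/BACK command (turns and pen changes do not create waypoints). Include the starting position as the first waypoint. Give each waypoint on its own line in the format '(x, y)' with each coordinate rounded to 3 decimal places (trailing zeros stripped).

Answer: (0, 0)
(2, 0)
(16, 0)

Derivation:
Executing turtle program step by step:
Start: pos=(0,0), heading=0, pen down
FD 2: (0,0) -> (2,0) [heading=0, draw]
FD 14: (2,0) -> (16,0) [heading=0, draw]
LT 135: heading 0 -> 135
Final: pos=(16,0), heading=135, 2 segment(s) drawn
Waypoints (3 total):
(0, 0)
(2, 0)
(16, 0)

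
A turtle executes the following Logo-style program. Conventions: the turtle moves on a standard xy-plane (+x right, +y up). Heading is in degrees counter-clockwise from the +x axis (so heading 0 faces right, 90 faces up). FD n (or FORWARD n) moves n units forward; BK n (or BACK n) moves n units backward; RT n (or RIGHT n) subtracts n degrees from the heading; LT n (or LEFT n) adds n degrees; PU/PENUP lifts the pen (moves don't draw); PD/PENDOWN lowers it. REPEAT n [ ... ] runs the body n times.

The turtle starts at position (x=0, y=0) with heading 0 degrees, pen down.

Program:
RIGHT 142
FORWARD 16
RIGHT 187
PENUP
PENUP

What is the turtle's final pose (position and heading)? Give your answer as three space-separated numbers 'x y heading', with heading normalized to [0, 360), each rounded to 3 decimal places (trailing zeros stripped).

Answer: -12.608 -9.851 31

Derivation:
Executing turtle program step by step:
Start: pos=(0,0), heading=0, pen down
RT 142: heading 0 -> 218
FD 16: (0,0) -> (-12.608,-9.851) [heading=218, draw]
RT 187: heading 218 -> 31
PU: pen up
PU: pen up
Final: pos=(-12.608,-9.851), heading=31, 1 segment(s) drawn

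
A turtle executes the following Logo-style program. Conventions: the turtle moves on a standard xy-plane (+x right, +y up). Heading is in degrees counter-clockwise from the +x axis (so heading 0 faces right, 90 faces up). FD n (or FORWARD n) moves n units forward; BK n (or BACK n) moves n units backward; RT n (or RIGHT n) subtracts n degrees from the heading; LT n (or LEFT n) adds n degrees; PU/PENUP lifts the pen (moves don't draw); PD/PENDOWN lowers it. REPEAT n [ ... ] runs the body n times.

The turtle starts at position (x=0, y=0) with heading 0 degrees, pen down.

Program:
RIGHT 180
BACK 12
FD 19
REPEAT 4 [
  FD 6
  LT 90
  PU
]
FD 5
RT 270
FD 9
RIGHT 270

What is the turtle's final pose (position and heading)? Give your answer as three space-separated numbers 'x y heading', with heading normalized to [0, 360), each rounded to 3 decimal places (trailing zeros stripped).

Answer: -12 -9 0

Derivation:
Executing turtle program step by step:
Start: pos=(0,0), heading=0, pen down
RT 180: heading 0 -> 180
BK 12: (0,0) -> (12,0) [heading=180, draw]
FD 19: (12,0) -> (-7,0) [heading=180, draw]
REPEAT 4 [
  -- iteration 1/4 --
  FD 6: (-7,0) -> (-13,0) [heading=180, draw]
  LT 90: heading 180 -> 270
  PU: pen up
  -- iteration 2/4 --
  FD 6: (-13,0) -> (-13,-6) [heading=270, move]
  LT 90: heading 270 -> 0
  PU: pen up
  -- iteration 3/4 --
  FD 6: (-13,-6) -> (-7,-6) [heading=0, move]
  LT 90: heading 0 -> 90
  PU: pen up
  -- iteration 4/4 --
  FD 6: (-7,-6) -> (-7,0) [heading=90, move]
  LT 90: heading 90 -> 180
  PU: pen up
]
FD 5: (-7,0) -> (-12,0) [heading=180, move]
RT 270: heading 180 -> 270
FD 9: (-12,0) -> (-12,-9) [heading=270, move]
RT 270: heading 270 -> 0
Final: pos=(-12,-9), heading=0, 3 segment(s) drawn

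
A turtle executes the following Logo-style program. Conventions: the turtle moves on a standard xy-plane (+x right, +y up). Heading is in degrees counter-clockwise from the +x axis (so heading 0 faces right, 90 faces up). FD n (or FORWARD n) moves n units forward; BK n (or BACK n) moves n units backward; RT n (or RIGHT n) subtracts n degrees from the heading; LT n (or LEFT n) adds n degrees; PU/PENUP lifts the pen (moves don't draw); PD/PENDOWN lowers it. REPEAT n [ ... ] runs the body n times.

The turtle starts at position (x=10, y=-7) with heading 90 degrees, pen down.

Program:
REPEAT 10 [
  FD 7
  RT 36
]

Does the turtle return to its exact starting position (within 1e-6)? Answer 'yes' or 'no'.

Answer: yes

Derivation:
Executing turtle program step by step:
Start: pos=(10,-7), heading=90, pen down
REPEAT 10 [
  -- iteration 1/10 --
  FD 7: (10,-7) -> (10,0) [heading=90, draw]
  RT 36: heading 90 -> 54
  -- iteration 2/10 --
  FD 7: (10,0) -> (14.114,5.663) [heading=54, draw]
  RT 36: heading 54 -> 18
  -- iteration 3/10 --
  FD 7: (14.114,5.663) -> (20.772,7.826) [heading=18, draw]
  RT 36: heading 18 -> 342
  -- iteration 4/10 --
  FD 7: (20.772,7.826) -> (27.429,5.663) [heading=342, draw]
  RT 36: heading 342 -> 306
  -- iteration 5/10 --
  FD 7: (27.429,5.663) -> (31.544,0) [heading=306, draw]
  RT 36: heading 306 -> 270
  -- iteration 6/10 --
  FD 7: (31.544,0) -> (31.544,-7) [heading=270, draw]
  RT 36: heading 270 -> 234
  -- iteration 7/10 --
  FD 7: (31.544,-7) -> (27.429,-12.663) [heading=234, draw]
  RT 36: heading 234 -> 198
  -- iteration 8/10 --
  FD 7: (27.429,-12.663) -> (20.772,-14.826) [heading=198, draw]
  RT 36: heading 198 -> 162
  -- iteration 9/10 --
  FD 7: (20.772,-14.826) -> (14.114,-12.663) [heading=162, draw]
  RT 36: heading 162 -> 126
  -- iteration 10/10 --
  FD 7: (14.114,-12.663) -> (10,-7) [heading=126, draw]
  RT 36: heading 126 -> 90
]
Final: pos=(10,-7), heading=90, 10 segment(s) drawn

Start position: (10, -7)
Final position: (10, -7)
Distance = 0; < 1e-6 -> CLOSED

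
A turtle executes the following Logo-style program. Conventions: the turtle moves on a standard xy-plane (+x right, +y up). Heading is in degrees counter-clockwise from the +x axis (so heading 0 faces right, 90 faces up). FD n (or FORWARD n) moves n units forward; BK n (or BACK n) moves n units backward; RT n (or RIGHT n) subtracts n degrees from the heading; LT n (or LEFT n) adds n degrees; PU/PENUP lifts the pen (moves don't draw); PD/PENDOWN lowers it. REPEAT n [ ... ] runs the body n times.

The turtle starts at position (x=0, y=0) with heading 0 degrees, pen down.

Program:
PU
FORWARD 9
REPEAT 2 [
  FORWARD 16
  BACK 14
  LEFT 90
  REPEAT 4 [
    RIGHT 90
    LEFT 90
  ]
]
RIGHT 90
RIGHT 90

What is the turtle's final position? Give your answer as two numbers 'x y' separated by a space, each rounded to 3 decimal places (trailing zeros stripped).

Executing turtle program step by step:
Start: pos=(0,0), heading=0, pen down
PU: pen up
FD 9: (0,0) -> (9,0) [heading=0, move]
REPEAT 2 [
  -- iteration 1/2 --
  FD 16: (9,0) -> (25,0) [heading=0, move]
  BK 14: (25,0) -> (11,0) [heading=0, move]
  LT 90: heading 0 -> 90
  REPEAT 4 [
    -- iteration 1/4 --
    RT 90: heading 90 -> 0
    LT 90: heading 0 -> 90
    -- iteration 2/4 --
    RT 90: heading 90 -> 0
    LT 90: heading 0 -> 90
    -- iteration 3/4 --
    RT 90: heading 90 -> 0
    LT 90: heading 0 -> 90
    -- iteration 4/4 --
    RT 90: heading 90 -> 0
    LT 90: heading 0 -> 90
  ]
  -- iteration 2/2 --
  FD 16: (11,0) -> (11,16) [heading=90, move]
  BK 14: (11,16) -> (11,2) [heading=90, move]
  LT 90: heading 90 -> 180
  REPEAT 4 [
    -- iteration 1/4 --
    RT 90: heading 180 -> 90
    LT 90: heading 90 -> 180
    -- iteration 2/4 --
    RT 90: heading 180 -> 90
    LT 90: heading 90 -> 180
    -- iteration 3/4 --
    RT 90: heading 180 -> 90
    LT 90: heading 90 -> 180
    -- iteration 4/4 --
    RT 90: heading 180 -> 90
    LT 90: heading 90 -> 180
  ]
]
RT 90: heading 180 -> 90
RT 90: heading 90 -> 0
Final: pos=(11,2), heading=0, 0 segment(s) drawn

Answer: 11 2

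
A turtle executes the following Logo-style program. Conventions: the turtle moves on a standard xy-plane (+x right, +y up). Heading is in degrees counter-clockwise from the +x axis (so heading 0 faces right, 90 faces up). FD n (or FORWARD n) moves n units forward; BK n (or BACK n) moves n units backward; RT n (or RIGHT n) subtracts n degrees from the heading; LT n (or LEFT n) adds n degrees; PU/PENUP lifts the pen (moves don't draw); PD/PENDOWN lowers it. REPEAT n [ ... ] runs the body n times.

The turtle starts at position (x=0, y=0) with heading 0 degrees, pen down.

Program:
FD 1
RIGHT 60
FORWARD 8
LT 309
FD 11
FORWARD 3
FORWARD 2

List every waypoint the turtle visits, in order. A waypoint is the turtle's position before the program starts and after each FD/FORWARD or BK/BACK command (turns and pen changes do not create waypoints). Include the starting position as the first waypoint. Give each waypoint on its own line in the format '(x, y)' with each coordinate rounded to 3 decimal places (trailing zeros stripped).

Executing turtle program step by step:
Start: pos=(0,0), heading=0, pen down
FD 1: (0,0) -> (1,0) [heading=0, draw]
RT 60: heading 0 -> 300
FD 8: (1,0) -> (5,-6.928) [heading=300, draw]
LT 309: heading 300 -> 249
FD 11: (5,-6.928) -> (1.058,-17.198) [heading=249, draw]
FD 3: (1.058,-17.198) -> (-0.017,-19.998) [heading=249, draw]
FD 2: (-0.017,-19.998) -> (-0.734,-21.865) [heading=249, draw]
Final: pos=(-0.734,-21.865), heading=249, 5 segment(s) drawn
Waypoints (6 total):
(0, 0)
(1, 0)
(5, -6.928)
(1.058, -17.198)
(-0.017, -19.998)
(-0.734, -21.865)

Answer: (0, 0)
(1, 0)
(5, -6.928)
(1.058, -17.198)
(-0.017, -19.998)
(-0.734, -21.865)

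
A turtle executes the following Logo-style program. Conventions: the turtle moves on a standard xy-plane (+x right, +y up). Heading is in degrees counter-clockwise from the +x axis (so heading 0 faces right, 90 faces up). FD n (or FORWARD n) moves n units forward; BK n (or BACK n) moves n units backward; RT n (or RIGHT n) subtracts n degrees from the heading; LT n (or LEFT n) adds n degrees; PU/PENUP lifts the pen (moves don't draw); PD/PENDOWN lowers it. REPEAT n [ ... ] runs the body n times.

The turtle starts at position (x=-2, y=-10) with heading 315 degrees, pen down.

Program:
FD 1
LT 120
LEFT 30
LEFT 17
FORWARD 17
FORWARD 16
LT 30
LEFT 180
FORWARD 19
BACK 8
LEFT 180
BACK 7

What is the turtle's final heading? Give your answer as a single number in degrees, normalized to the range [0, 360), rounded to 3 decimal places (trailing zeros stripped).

Answer: 152

Derivation:
Executing turtle program step by step:
Start: pos=(-2,-10), heading=315, pen down
FD 1: (-2,-10) -> (-1.293,-10.707) [heading=315, draw]
LT 120: heading 315 -> 75
LT 30: heading 75 -> 105
LT 17: heading 105 -> 122
FD 17: (-1.293,-10.707) -> (-10.302,3.71) [heading=122, draw]
FD 16: (-10.302,3.71) -> (-18.78,17.278) [heading=122, draw]
LT 30: heading 122 -> 152
LT 180: heading 152 -> 332
FD 19: (-18.78,17.278) -> (-2.004,8.359) [heading=332, draw]
BK 8: (-2.004,8.359) -> (-9.068,12.114) [heading=332, draw]
LT 180: heading 332 -> 152
BK 7: (-9.068,12.114) -> (-2.887,8.828) [heading=152, draw]
Final: pos=(-2.887,8.828), heading=152, 6 segment(s) drawn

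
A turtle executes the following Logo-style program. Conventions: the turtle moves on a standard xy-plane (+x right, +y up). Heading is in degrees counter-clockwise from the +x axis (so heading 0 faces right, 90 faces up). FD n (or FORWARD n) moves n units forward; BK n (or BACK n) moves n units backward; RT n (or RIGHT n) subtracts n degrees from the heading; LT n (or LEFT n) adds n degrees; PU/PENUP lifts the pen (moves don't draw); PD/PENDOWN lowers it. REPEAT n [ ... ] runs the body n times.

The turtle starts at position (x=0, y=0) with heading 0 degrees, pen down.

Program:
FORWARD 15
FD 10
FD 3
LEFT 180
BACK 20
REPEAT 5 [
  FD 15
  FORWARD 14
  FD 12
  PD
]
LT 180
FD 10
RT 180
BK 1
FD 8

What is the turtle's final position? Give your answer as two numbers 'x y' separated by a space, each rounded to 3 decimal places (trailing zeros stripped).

Answer: -154 0

Derivation:
Executing turtle program step by step:
Start: pos=(0,0), heading=0, pen down
FD 15: (0,0) -> (15,0) [heading=0, draw]
FD 10: (15,0) -> (25,0) [heading=0, draw]
FD 3: (25,0) -> (28,0) [heading=0, draw]
LT 180: heading 0 -> 180
BK 20: (28,0) -> (48,0) [heading=180, draw]
REPEAT 5 [
  -- iteration 1/5 --
  FD 15: (48,0) -> (33,0) [heading=180, draw]
  FD 14: (33,0) -> (19,0) [heading=180, draw]
  FD 12: (19,0) -> (7,0) [heading=180, draw]
  PD: pen down
  -- iteration 2/5 --
  FD 15: (7,0) -> (-8,0) [heading=180, draw]
  FD 14: (-8,0) -> (-22,0) [heading=180, draw]
  FD 12: (-22,0) -> (-34,0) [heading=180, draw]
  PD: pen down
  -- iteration 3/5 --
  FD 15: (-34,0) -> (-49,0) [heading=180, draw]
  FD 14: (-49,0) -> (-63,0) [heading=180, draw]
  FD 12: (-63,0) -> (-75,0) [heading=180, draw]
  PD: pen down
  -- iteration 4/5 --
  FD 15: (-75,0) -> (-90,0) [heading=180, draw]
  FD 14: (-90,0) -> (-104,0) [heading=180, draw]
  FD 12: (-104,0) -> (-116,0) [heading=180, draw]
  PD: pen down
  -- iteration 5/5 --
  FD 15: (-116,0) -> (-131,0) [heading=180, draw]
  FD 14: (-131,0) -> (-145,0) [heading=180, draw]
  FD 12: (-145,0) -> (-157,0) [heading=180, draw]
  PD: pen down
]
LT 180: heading 180 -> 0
FD 10: (-157,0) -> (-147,0) [heading=0, draw]
RT 180: heading 0 -> 180
BK 1: (-147,0) -> (-146,0) [heading=180, draw]
FD 8: (-146,0) -> (-154,0) [heading=180, draw]
Final: pos=(-154,0), heading=180, 22 segment(s) drawn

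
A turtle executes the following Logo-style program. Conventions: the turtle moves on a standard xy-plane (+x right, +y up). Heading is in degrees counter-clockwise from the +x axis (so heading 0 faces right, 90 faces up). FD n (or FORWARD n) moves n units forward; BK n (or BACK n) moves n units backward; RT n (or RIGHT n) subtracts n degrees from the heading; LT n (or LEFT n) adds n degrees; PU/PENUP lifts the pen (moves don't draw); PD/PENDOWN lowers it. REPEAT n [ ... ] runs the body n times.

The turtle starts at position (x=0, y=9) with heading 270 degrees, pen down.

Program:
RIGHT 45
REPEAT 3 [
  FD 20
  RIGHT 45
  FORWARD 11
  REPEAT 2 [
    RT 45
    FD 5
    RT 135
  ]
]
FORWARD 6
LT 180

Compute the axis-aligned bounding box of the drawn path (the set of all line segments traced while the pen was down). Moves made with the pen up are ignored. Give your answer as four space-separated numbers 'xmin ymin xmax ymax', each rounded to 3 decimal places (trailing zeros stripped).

Executing turtle program step by step:
Start: pos=(0,9), heading=270, pen down
RT 45: heading 270 -> 225
REPEAT 3 [
  -- iteration 1/3 --
  FD 20: (0,9) -> (-14.142,-5.142) [heading=225, draw]
  RT 45: heading 225 -> 180
  FD 11: (-14.142,-5.142) -> (-25.142,-5.142) [heading=180, draw]
  REPEAT 2 [
    -- iteration 1/2 --
    RT 45: heading 180 -> 135
    FD 5: (-25.142,-5.142) -> (-28.678,-1.607) [heading=135, draw]
    RT 135: heading 135 -> 0
    -- iteration 2/2 --
    RT 45: heading 0 -> 315
    FD 5: (-28.678,-1.607) -> (-25.142,-5.142) [heading=315, draw]
    RT 135: heading 315 -> 180
  ]
  -- iteration 2/3 --
  FD 20: (-25.142,-5.142) -> (-45.142,-5.142) [heading=180, draw]
  RT 45: heading 180 -> 135
  FD 11: (-45.142,-5.142) -> (-52.92,2.636) [heading=135, draw]
  REPEAT 2 [
    -- iteration 1/2 --
    RT 45: heading 135 -> 90
    FD 5: (-52.92,2.636) -> (-52.92,7.636) [heading=90, draw]
    RT 135: heading 90 -> 315
    -- iteration 2/2 --
    RT 45: heading 315 -> 270
    FD 5: (-52.92,7.636) -> (-52.92,2.636) [heading=270, draw]
    RT 135: heading 270 -> 135
  ]
  -- iteration 3/3 --
  FD 20: (-52.92,2.636) -> (-67.062,16.778) [heading=135, draw]
  RT 45: heading 135 -> 90
  FD 11: (-67.062,16.778) -> (-67.062,27.778) [heading=90, draw]
  REPEAT 2 [
    -- iteration 1/2 --
    RT 45: heading 90 -> 45
    FD 5: (-67.062,27.778) -> (-63.527,31.314) [heading=45, draw]
    RT 135: heading 45 -> 270
    -- iteration 2/2 --
    RT 45: heading 270 -> 225
    FD 5: (-63.527,31.314) -> (-67.062,27.778) [heading=225, draw]
    RT 135: heading 225 -> 90
  ]
]
FD 6: (-67.062,27.778) -> (-67.062,33.778) [heading=90, draw]
LT 180: heading 90 -> 270
Final: pos=(-67.062,33.778), heading=270, 13 segment(s) drawn

Segment endpoints: x in {-67.062, -63.527, -52.92, -45.142, -28.678, -25.142, -14.142, 0}, y in {-5.142, -5.142, -5.142, -1.607, 2.636, 7.636, 9, 16.778, 27.778, 31.314, 33.778}
xmin=-67.062, ymin=-5.142, xmax=0, ymax=33.778

Answer: -67.062 -5.142 0 33.778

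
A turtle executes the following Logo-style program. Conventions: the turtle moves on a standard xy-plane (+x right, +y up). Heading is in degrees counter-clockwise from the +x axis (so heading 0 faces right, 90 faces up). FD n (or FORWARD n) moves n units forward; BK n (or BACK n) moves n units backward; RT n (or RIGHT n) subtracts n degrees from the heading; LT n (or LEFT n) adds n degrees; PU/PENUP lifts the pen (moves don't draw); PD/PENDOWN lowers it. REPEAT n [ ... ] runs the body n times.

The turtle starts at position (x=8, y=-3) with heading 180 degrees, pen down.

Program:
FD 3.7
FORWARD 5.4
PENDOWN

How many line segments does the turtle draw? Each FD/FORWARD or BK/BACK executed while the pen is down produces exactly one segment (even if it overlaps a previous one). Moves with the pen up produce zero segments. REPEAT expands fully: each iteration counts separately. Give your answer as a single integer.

Executing turtle program step by step:
Start: pos=(8,-3), heading=180, pen down
FD 3.7: (8,-3) -> (4.3,-3) [heading=180, draw]
FD 5.4: (4.3,-3) -> (-1.1,-3) [heading=180, draw]
PD: pen down
Final: pos=(-1.1,-3), heading=180, 2 segment(s) drawn
Segments drawn: 2

Answer: 2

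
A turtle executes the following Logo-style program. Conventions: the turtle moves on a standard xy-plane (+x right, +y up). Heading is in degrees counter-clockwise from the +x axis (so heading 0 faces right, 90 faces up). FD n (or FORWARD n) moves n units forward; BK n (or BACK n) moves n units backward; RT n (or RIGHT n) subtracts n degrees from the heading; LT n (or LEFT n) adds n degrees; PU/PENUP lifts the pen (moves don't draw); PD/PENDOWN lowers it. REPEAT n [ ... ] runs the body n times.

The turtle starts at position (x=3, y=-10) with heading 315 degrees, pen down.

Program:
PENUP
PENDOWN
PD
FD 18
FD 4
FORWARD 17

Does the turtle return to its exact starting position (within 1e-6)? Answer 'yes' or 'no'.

Executing turtle program step by step:
Start: pos=(3,-10), heading=315, pen down
PU: pen up
PD: pen down
PD: pen down
FD 18: (3,-10) -> (15.728,-22.728) [heading=315, draw]
FD 4: (15.728,-22.728) -> (18.556,-25.556) [heading=315, draw]
FD 17: (18.556,-25.556) -> (30.577,-37.577) [heading=315, draw]
Final: pos=(30.577,-37.577), heading=315, 3 segment(s) drawn

Start position: (3, -10)
Final position: (30.577, -37.577)
Distance = 39; >= 1e-6 -> NOT closed

Answer: no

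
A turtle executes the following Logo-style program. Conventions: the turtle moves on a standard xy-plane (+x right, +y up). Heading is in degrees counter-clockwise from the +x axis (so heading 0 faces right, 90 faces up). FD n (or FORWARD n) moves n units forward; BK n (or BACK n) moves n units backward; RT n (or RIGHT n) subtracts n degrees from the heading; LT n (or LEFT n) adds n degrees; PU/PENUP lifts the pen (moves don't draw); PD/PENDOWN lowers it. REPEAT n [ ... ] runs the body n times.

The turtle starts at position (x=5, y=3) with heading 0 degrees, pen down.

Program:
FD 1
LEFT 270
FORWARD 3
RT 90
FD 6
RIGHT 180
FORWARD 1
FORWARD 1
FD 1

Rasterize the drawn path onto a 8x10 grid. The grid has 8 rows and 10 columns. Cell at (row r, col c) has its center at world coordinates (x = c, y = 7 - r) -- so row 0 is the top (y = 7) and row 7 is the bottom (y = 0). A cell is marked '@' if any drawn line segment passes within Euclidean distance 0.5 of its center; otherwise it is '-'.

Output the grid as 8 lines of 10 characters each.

Answer: ----------
----------
----------
----------
-----@@---
------@---
------@---
@@@@@@@---

Derivation:
Segment 0: (5,3) -> (6,3)
Segment 1: (6,3) -> (6,0)
Segment 2: (6,0) -> (-0,0)
Segment 3: (-0,0) -> (1,0)
Segment 4: (1,0) -> (2,0)
Segment 5: (2,0) -> (3,0)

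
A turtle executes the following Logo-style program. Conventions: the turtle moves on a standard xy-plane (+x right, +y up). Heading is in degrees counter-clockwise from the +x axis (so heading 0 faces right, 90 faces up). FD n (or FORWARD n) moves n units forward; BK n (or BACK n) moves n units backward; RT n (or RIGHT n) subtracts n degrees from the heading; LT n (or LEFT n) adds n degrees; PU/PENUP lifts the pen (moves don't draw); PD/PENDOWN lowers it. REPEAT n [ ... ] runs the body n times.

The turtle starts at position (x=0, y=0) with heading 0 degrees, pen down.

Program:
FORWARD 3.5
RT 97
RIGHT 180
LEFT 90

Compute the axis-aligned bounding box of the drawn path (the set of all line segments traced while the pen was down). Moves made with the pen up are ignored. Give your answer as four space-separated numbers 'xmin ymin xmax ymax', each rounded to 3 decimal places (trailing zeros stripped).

Answer: 0 0 3.5 0

Derivation:
Executing turtle program step by step:
Start: pos=(0,0), heading=0, pen down
FD 3.5: (0,0) -> (3.5,0) [heading=0, draw]
RT 97: heading 0 -> 263
RT 180: heading 263 -> 83
LT 90: heading 83 -> 173
Final: pos=(3.5,0), heading=173, 1 segment(s) drawn

Segment endpoints: x in {0, 3.5}, y in {0}
xmin=0, ymin=0, xmax=3.5, ymax=0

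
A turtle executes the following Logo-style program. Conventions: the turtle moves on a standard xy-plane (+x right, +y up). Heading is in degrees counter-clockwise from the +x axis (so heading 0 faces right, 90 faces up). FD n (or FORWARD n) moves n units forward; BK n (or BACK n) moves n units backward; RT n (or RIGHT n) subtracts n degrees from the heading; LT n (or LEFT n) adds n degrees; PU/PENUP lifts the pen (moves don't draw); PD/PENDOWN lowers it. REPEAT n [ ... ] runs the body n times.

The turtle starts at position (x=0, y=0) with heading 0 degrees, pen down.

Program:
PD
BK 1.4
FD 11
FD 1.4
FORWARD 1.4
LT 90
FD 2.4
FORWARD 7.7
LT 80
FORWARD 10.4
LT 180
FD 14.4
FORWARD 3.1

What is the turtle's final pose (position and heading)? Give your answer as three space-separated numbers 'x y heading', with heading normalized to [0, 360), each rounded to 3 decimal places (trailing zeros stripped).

Executing turtle program step by step:
Start: pos=(0,0), heading=0, pen down
PD: pen down
BK 1.4: (0,0) -> (-1.4,0) [heading=0, draw]
FD 11: (-1.4,0) -> (9.6,0) [heading=0, draw]
FD 1.4: (9.6,0) -> (11,0) [heading=0, draw]
FD 1.4: (11,0) -> (12.4,0) [heading=0, draw]
LT 90: heading 0 -> 90
FD 2.4: (12.4,0) -> (12.4,2.4) [heading=90, draw]
FD 7.7: (12.4,2.4) -> (12.4,10.1) [heading=90, draw]
LT 80: heading 90 -> 170
FD 10.4: (12.4,10.1) -> (2.158,11.906) [heading=170, draw]
LT 180: heading 170 -> 350
FD 14.4: (2.158,11.906) -> (16.339,9.405) [heading=350, draw]
FD 3.1: (16.339,9.405) -> (19.392,8.867) [heading=350, draw]
Final: pos=(19.392,8.867), heading=350, 9 segment(s) drawn

Answer: 19.392 8.867 350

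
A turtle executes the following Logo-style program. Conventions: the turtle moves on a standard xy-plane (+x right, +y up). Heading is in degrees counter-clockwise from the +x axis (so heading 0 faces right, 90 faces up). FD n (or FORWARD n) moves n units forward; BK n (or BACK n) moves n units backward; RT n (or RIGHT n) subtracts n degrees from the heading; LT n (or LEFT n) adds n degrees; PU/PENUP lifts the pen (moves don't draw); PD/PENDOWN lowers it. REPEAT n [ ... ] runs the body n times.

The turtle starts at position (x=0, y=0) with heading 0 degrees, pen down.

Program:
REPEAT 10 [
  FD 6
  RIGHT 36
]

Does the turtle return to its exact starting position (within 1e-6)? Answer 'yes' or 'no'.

Answer: yes

Derivation:
Executing turtle program step by step:
Start: pos=(0,0), heading=0, pen down
REPEAT 10 [
  -- iteration 1/10 --
  FD 6: (0,0) -> (6,0) [heading=0, draw]
  RT 36: heading 0 -> 324
  -- iteration 2/10 --
  FD 6: (6,0) -> (10.854,-3.527) [heading=324, draw]
  RT 36: heading 324 -> 288
  -- iteration 3/10 --
  FD 6: (10.854,-3.527) -> (12.708,-9.233) [heading=288, draw]
  RT 36: heading 288 -> 252
  -- iteration 4/10 --
  FD 6: (12.708,-9.233) -> (10.854,-14.939) [heading=252, draw]
  RT 36: heading 252 -> 216
  -- iteration 5/10 --
  FD 6: (10.854,-14.939) -> (6,-18.466) [heading=216, draw]
  RT 36: heading 216 -> 180
  -- iteration 6/10 --
  FD 6: (6,-18.466) -> (0,-18.466) [heading=180, draw]
  RT 36: heading 180 -> 144
  -- iteration 7/10 --
  FD 6: (0,-18.466) -> (-4.854,-14.939) [heading=144, draw]
  RT 36: heading 144 -> 108
  -- iteration 8/10 --
  FD 6: (-4.854,-14.939) -> (-6.708,-9.233) [heading=108, draw]
  RT 36: heading 108 -> 72
  -- iteration 9/10 --
  FD 6: (-6.708,-9.233) -> (-4.854,-3.527) [heading=72, draw]
  RT 36: heading 72 -> 36
  -- iteration 10/10 --
  FD 6: (-4.854,-3.527) -> (0,0) [heading=36, draw]
  RT 36: heading 36 -> 0
]
Final: pos=(0,0), heading=0, 10 segment(s) drawn

Start position: (0, 0)
Final position: (0, 0)
Distance = 0; < 1e-6 -> CLOSED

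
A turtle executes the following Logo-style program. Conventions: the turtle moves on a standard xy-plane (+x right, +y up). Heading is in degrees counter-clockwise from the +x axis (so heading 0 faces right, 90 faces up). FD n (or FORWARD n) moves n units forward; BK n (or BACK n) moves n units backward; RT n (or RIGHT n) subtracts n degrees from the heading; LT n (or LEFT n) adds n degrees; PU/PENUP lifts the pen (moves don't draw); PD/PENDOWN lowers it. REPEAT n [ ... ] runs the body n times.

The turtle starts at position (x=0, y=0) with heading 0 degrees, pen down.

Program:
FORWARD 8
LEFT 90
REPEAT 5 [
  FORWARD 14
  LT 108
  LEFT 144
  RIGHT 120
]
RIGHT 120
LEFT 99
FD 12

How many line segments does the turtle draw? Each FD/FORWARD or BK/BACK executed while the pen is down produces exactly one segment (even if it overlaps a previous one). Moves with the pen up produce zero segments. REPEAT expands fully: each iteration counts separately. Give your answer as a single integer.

Executing turtle program step by step:
Start: pos=(0,0), heading=0, pen down
FD 8: (0,0) -> (8,0) [heading=0, draw]
LT 90: heading 0 -> 90
REPEAT 5 [
  -- iteration 1/5 --
  FD 14: (8,0) -> (8,14) [heading=90, draw]
  LT 108: heading 90 -> 198
  LT 144: heading 198 -> 342
  RT 120: heading 342 -> 222
  -- iteration 2/5 --
  FD 14: (8,14) -> (-2.404,4.632) [heading=222, draw]
  LT 108: heading 222 -> 330
  LT 144: heading 330 -> 114
  RT 120: heading 114 -> 354
  -- iteration 3/5 --
  FD 14: (-2.404,4.632) -> (11.519,3.169) [heading=354, draw]
  LT 108: heading 354 -> 102
  LT 144: heading 102 -> 246
  RT 120: heading 246 -> 126
  -- iteration 4/5 --
  FD 14: (11.519,3.169) -> (3.29,14.495) [heading=126, draw]
  LT 108: heading 126 -> 234
  LT 144: heading 234 -> 18
  RT 120: heading 18 -> 258
  -- iteration 5/5 --
  FD 14: (3.29,14.495) -> (0.38,0.801) [heading=258, draw]
  LT 108: heading 258 -> 6
  LT 144: heading 6 -> 150
  RT 120: heading 150 -> 30
]
RT 120: heading 30 -> 270
LT 99: heading 270 -> 9
FD 12: (0.38,0.801) -> (12.232,2.678) [heading=9, draw]
Final: pos=(12.232,2.678), heading=9, 7 segment(s) drawn
Segments drawn: 7

Answer: 7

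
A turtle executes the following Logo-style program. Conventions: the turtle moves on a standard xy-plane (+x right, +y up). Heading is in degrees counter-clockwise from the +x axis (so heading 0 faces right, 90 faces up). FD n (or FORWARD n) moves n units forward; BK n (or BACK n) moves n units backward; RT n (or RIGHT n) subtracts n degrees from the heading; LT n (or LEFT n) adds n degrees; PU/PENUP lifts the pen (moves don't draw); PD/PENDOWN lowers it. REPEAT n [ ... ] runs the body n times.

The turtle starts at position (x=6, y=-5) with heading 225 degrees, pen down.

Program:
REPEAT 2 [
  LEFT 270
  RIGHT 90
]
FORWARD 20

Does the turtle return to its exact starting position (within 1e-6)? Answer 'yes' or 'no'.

Answer: no

Derivation:
Executing turtle program step by step:
Start: pos=(6,-5), heading=225, pen down
REPEAT 2 [
  -- iteration 1/2 --
  LT 270: heading 225 -> 135
  RT 90: heading 135 -> 45
  -- iteration 2/2 --
  LT 270: heading 45 -> 315
  RT 90: heading 315 -> 225
]
FD 20: (6,-5) -> (-8.142,-19.142) [heading=225, draw]
Final: pos=(-8.142,-19.142), heading=225, 1 segment(s) drawn

Start position: (6, -5)
Final position: (-8.142, -19.142)
Distance = 20; >= 1e-6 -> NOT closed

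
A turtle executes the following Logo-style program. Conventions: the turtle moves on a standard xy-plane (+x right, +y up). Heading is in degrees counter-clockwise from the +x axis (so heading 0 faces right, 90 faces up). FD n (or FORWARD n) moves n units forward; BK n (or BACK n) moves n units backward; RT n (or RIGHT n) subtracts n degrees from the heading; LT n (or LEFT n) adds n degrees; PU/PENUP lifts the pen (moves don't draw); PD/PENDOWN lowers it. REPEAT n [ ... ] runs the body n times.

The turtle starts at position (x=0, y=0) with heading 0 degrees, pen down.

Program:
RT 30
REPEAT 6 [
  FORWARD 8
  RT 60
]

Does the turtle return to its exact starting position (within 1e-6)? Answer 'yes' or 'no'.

Answer: yes

Derivation:
Executing turtle program step by step:
Start: pos=(0,0), heading=0, pen down
RT 30: heading 0 -> 330
REPEAT 6 [
  -- iteration 1/6 --
  FD 8: (0,0) -> (6.928,-4) [heading=330, draw]
  RT 60: heading 330 -> 270
  -- iteration 2/6 --
  FD 8: (6.928,-4) -> (6.928,-12) [heading=270, draw]
  RT 60: heading 270 -> 210
  -- iteration 3/6 --
  FD 8: (6.928,-12) -> (0,-16) [heading=210, draw]
  RT 60: heading 210 -> 150
  -- iteration 4/6 --
  FD 8: (0,-16) -> (-6.928,-12) [heading=150, draw]
  RT 60: heading 150 -> 90
  -- iteration 5/6 --
  FD 8: (-6.928,-12) -> (-6.928,-4) [heading=90, draw]
  RT 60: heading 90 -> 30
  -- iteration 6/6 --
  FD 8: (-6.928,-4) -> (0,0) [heading=30, draw]
  RT 60: heading 30 -> 330
]
Final: pos=(0,0), heading=330, 6 segment(s) drawn

Start position: (0, 0)
Final position: (0, 0)
Distance = 0; < 1e-6 -> CLOSED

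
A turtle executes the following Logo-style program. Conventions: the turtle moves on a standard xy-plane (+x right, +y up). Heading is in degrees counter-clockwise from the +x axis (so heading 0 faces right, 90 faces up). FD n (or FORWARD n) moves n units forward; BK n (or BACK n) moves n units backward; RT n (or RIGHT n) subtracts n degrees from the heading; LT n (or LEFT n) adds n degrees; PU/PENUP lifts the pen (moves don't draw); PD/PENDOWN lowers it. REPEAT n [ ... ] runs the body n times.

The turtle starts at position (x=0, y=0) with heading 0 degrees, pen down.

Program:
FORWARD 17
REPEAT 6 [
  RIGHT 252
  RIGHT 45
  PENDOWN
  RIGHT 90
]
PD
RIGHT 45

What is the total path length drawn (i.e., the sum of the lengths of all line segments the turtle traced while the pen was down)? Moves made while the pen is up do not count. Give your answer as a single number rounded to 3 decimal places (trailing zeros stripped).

Executing turtle program step by step:
Start: pos=(0,0), heading=0, pen down
FD 17: (0,0) -> (17,0) [heading=0, draw]
REPEAT 6 [
  -- iteration 1/6 --
  RT 252: heading 0 -> 108
  RT 45: heading 108 -> 63
  PD: pen down
  RT 90: heading 63 -> 333
  -- iteration 2/6 --
  RT 252: heading 333 -> 81
  RT 45: heading 81 -> 36
  PD: pen down
  RT 90: heading 36 -> 306
  -- iteration 3/6 --
  RT 252: heading 306 -> 54
  RT 45: heading 54 -> 9
  PD: pen down
  RT 90: heading 9 -> 279
  -- iteration 4/6 --
  RT 252: heading 279 -> 27
  RT 45: heading 27 -> 342
  PD: pen down
  RT 90: heading 342 -> 252
  -- iteration 5/6 --
  RT 252: heading 252 -> 0
  RT 45: heading 0 -> 315
  PD: pen down
  RT 90: heading 315 -> 225
  -- iteration 6/6 --
  RT 252: heading 225 -> 333
  RT 45: heading 333 -> 288
  PD: pen down
  RT 90: heading 288 -> 198
]
PD: pen down
RT 45: heading 198 -> 153
Final: pos=(17,0), heading=153, 1 segment(s) drawn

Segment lengths:
  seg 1: (0,0) -> (17,0), length = 17
Total = 17

Answer: 17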